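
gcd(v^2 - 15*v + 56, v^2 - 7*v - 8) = v - 8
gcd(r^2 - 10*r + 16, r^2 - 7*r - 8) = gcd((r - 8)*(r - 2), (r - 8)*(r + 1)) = r - 8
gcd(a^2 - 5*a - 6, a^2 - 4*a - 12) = a - 6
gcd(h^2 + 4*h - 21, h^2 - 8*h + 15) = h - 3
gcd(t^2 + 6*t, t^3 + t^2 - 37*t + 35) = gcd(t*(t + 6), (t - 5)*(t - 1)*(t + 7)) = 1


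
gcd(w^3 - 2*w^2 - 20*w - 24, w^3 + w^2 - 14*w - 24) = w + 2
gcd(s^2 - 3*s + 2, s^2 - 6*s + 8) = s - 2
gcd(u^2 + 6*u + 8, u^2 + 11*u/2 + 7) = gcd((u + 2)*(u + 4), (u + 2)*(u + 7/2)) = u + 2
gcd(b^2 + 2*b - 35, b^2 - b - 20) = b - 5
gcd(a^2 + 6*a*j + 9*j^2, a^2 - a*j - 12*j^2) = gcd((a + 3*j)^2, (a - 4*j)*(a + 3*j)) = a + 3*j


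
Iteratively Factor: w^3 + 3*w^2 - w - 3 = (w + 1)*(w^2 + 2*w - 3) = (w + 1)*(w + 3)*(w - 1)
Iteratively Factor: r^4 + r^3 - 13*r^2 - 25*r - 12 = (r + 3)*(r^3 - 2*r^2 - 7*r - 4) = (r + 1)*(r + 3)*(r^2 - 3*r - 4) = (r - 4)*(r + 1)*(r + 3)*(r + 1)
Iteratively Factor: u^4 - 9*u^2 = (u - 3)*(u^3 + 3*u^2) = u*(u - 3)*(u^2 + 3*u) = u*(u - 3)*(u + 3)*(u)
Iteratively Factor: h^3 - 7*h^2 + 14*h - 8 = (h - 4)*(h^2 - 3*h + 2) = (h - 4)*(h - 1)*(h - 2)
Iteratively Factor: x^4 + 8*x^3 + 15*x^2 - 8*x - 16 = (x - 1)*(x^3 + 9*x^2 + 24*x + 16) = (x - 1)*(x + 4)*(x^2 + 5*x + 4) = (x - 1)*(x + 4)^2*(x + 1)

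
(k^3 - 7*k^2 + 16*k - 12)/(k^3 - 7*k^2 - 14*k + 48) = (k^2 - 5*k + 6)/(k^2 - 5*k - 24)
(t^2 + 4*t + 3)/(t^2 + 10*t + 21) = (t + 1)/(t + 7)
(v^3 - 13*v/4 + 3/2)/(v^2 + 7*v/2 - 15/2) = (v^2 + 3*v/2 - 1)/(v + 5)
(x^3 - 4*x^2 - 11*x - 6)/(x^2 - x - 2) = (x^2 - 5*x - 6)/(x - 2)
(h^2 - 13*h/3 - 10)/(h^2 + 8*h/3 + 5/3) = (h - 6)/(h + 1)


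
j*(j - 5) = j^2 - 5*j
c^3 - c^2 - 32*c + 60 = (c - 5)*(c - 2)*(c + 6)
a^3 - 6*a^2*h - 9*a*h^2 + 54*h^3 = (a - 6*h)*(a - 3*h)*(a + 3*h)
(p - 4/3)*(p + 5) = p^2 + 11*p/3 - 20/3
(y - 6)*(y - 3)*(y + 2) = y^3 - 7*y^2 + 36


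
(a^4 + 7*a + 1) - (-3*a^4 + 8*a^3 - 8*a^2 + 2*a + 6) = 4*a^4 - 8*a^3 + 8*a^2 + 5*a - 5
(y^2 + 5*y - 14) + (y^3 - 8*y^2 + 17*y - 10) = y^3 - 7*y^2 + 22*y - 24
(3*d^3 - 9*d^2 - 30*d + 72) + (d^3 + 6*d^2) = 4*d^3 - 3*d^2 - 30*d + 72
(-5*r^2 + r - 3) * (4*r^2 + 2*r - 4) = -20*r^4 - 6*r^3 + 10*r^2 - 10*r + 12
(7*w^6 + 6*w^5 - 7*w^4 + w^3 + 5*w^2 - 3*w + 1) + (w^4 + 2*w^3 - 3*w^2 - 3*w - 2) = 7*w^6 + 6*w^5 - 6*w^4 + 3*w^3 + 2*w^2 - 6*w - 1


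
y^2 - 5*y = y*(y - 5)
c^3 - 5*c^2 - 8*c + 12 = (c - 6)*(c - 1)*(c + 2)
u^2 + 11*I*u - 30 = (u + 5*I)*(u + 6*I)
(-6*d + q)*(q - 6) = -6*d*q + 36*d + q^2 - 6*q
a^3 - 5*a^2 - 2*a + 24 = (a - 4)*(a - 3)*(a + 2)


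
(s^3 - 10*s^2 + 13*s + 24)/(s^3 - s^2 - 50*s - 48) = (s - 3)/(s + 6)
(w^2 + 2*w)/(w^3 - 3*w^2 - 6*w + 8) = w/(w^2 - 5*w + 4)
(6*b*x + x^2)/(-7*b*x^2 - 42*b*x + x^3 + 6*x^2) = (6*b + x)/(-7*b*x - 42*b + x^2 + 6*x)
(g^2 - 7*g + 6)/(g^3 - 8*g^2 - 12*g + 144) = (g - 1)/(g^2 - 2*g - 24)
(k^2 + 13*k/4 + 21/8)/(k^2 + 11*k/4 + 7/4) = (k + 3/2)/(k + 1)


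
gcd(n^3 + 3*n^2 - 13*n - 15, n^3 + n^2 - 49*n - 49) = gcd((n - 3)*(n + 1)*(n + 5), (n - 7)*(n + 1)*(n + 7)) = n + 1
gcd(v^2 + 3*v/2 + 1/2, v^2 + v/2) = v + 1/2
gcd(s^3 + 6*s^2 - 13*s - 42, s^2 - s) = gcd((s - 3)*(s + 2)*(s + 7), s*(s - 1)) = 1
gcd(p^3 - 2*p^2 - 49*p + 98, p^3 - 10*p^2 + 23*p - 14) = p^2 - 9*p + 14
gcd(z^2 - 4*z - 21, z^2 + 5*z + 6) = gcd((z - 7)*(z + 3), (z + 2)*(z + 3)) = z + 3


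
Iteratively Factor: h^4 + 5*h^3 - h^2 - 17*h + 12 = (h + 3)*(h^3 + 2*h^2 - 7*h + 4) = (h - 1)*(h + 3)*(h^2 + 3*h - 4) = (h - 1)*(h + 3)*(h + 4)*(h - 1)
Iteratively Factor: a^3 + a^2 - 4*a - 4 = (a - 2)*(a^2 + 3*a + 2) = (a - 2)*(a + 2)*(a + 1)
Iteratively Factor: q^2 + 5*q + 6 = (q + 3)*(q + 2)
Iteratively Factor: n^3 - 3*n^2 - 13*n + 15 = (n - 5)*(n^2 + 2*n - 3) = (n - 5)*(n + 3)*(n - 1)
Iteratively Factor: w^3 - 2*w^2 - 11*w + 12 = (w - 1)*(w^2 - w - 12) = (w - 1)*(w + 3)*(w - 4)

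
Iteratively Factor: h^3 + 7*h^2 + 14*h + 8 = (h + 2)*(h^2 + 5*h + 4) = (h + 2)*(h + 4)*(h + 1)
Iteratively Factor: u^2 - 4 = (u + 2)*(u - 2)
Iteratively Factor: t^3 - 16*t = (t)*(t^2 - 16) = t*(t + 4)*(t - 4)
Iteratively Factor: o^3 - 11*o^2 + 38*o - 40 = (o - 2)*(o^2 - 9*o + 20) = (o - 4)*(o - 2)*(o - 5)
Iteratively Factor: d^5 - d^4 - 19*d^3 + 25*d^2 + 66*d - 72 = (d + 4)*(d^4 - 5*d^3 + d^2 + 21*d - 18) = (d + 2)*(d + 4)*(d^3 - 7*d^2 + 15*d - 9) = (d - 3)*(d + 2)*(d + 4)*(d^2 - 4*d + 3) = (d - 3)^2*(d + 2)*(d + 4)*(d - 1)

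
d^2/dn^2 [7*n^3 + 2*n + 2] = 42*n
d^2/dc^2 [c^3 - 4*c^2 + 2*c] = 6*c - 8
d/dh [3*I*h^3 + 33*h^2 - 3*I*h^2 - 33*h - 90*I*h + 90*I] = 9*I*h^2 + 6*h*(11 - I) - 33 - 90*I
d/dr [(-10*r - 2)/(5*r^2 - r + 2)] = 2*(25*r^2 + 10*r - 11)/(25*r^4 - 10*r^3 + 21*r^2 - 4*r + 4)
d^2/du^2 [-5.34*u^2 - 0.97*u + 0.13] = -10.6800000000000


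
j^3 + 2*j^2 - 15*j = j*(j - 3)*(j + 5)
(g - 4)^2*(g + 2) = g^3 - 6*g^2 + 32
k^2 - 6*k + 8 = (k - 4)*(k - 2)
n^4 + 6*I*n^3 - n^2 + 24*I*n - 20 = (n - 2*I)*(n + I)*(n + 2*I)*(n + 5*I)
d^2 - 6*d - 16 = (d - 8)*(d + 2)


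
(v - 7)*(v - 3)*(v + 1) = v^3 - 9*v^2 + 11*v + 21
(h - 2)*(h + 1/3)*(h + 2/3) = h^3 - h^2 - 16*h/9 - 4/9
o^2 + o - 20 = (o - 4)*(o + 5)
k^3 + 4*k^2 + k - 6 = (k - 1)*(k + 2)*(k + 3)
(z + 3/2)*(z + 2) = z^2 + 7*z/2 + 3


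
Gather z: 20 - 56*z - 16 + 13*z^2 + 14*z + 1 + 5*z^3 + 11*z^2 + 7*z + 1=5*z^3 + 24*z^2 - 35*z + 6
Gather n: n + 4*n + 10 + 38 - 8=5*n + 40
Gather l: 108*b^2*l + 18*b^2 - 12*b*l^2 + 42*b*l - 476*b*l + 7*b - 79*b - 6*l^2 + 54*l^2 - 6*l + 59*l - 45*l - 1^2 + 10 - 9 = 18*b^2 - 72*b + l^2*(48 - 12*b) + l*(108*b^2 - 434*b + 8)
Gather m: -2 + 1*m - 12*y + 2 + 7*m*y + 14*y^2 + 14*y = m*(7*y + 1) + 14*y^2 + 2*y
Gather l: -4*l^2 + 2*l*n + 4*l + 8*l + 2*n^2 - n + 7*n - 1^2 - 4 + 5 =-4*l^2 + l*(2*n + 12) + 2*n^2 + 6*n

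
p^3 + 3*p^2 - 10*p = p*(p - 2)*(p + 5)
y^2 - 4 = (y - 2)*(y + 2)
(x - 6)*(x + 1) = x^2 - 5*x - 6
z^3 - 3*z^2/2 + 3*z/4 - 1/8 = (z - 1/2)^3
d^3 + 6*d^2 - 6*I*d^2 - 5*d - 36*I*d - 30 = (d + 6)*(d - 5*I)*(d - I)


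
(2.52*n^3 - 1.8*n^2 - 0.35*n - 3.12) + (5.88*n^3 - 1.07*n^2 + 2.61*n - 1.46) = 8.4*n^3 - 2.87*n^2 + 2.26*n - 4.58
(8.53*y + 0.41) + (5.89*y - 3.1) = 14.42*y - 2.69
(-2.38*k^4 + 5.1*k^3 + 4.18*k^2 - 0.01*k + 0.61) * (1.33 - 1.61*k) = 3.8318*k^5 - 11.3764*k^4 + 0.0531999999999995*k^3 + 5.5755*k^2 - 0.9954*k + 0.8113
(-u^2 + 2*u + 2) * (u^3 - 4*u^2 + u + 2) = -u^5 + 6*u^4 - 7*u^3 - 8*u^2 + 6*u + 4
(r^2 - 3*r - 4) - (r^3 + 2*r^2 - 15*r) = -r^3 - r^2 + 12*r - 4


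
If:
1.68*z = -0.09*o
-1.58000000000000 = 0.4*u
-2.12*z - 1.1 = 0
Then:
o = 9.69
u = -3.95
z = -0.52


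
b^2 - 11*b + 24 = (b - 8)*(b - 3)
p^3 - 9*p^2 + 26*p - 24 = (p - 4)*(p - 3)*(p - 2)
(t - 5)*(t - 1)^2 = t^3 - 7*t^2 + 11*t - 5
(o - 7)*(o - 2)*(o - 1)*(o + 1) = o^4 - 9*o^3 + 13*o^2 + 9*o - 14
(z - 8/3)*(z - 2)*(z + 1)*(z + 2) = z^4 - 5*z^3/3 - 20*z^2/3 + 20*z/3 + 32/3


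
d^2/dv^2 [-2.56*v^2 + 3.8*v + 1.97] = -5.12000000000000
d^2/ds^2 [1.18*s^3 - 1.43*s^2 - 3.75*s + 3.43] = 7.08*s - 2.86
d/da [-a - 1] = -1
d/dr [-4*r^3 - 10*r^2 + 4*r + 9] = -12*r^2 - 20*r + 4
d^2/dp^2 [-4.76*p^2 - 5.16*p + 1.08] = -9.52000000000000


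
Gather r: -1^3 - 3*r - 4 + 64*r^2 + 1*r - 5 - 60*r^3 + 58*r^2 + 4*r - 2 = -60*r^3 + 122*r^2 + 2*r - 12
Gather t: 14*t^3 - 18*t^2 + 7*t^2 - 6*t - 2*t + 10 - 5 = 14*t^3 - 11*t^2 - 8*t + 5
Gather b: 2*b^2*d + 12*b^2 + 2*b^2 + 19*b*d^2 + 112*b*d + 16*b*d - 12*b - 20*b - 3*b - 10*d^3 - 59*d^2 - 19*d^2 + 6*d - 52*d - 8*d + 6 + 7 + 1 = b^2*(2*d + 14) + b*(19*d^2 + 128*d - 35) - 10*d^3 - 78*d^2 - 54*d + 14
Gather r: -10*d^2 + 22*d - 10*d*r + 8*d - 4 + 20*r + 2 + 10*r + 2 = -10*d^2 + 30*d + r*(30 - 10*d)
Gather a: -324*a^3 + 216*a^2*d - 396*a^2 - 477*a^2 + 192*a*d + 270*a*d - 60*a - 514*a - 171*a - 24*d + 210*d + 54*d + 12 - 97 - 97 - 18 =-324*a^3 + a^2*(216*d - 873) + a*(462*d - 745) + 240*d - 200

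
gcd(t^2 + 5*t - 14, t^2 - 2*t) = t - 2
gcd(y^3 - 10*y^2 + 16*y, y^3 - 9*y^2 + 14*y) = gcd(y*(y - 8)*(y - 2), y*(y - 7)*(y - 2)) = y^2 - 2*y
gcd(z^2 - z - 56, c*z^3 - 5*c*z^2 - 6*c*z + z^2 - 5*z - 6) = 1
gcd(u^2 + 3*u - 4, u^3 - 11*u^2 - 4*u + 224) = u + 4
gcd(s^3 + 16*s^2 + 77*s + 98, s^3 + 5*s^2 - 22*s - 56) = s^2 + 9*s + 14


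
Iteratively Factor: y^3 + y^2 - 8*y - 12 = (y + 2)*(y^2 - y - 6) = (y + 2)^2*(y - 3)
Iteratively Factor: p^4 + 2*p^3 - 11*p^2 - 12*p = (p + 1)*(p^3 + p^2 - 12*p) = (p - 3)*(p + 1)*(p^2 + 4*p) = (p - 3)*(p + 1)*(p + 4)*(p)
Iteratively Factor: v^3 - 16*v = (v + 4)*(v^2 - 4*v) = (v - 4)*(v + 4)*(v)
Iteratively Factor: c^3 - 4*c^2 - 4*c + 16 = (c + 2)*(c^2 - 6*c + 8) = (c - 2)*(c + 2)*(c - 4)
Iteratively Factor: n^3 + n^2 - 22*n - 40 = (n + 2)*(n^2 - n - 20) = (n - 5)*(n + 2)*(n + 4)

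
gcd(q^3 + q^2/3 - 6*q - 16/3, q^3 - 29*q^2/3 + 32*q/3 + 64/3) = q^2 - 5*q/3 - 8/3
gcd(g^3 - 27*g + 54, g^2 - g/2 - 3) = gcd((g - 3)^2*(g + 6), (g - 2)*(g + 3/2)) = 1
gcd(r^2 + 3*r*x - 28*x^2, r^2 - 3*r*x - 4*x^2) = -r + 4*x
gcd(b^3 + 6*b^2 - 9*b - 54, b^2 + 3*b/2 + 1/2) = 1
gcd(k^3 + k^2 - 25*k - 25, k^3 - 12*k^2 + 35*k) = k - 5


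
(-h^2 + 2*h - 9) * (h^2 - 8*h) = -h^4 + 10*h^3 - 25*h^2 + 72*h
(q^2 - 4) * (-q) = -q^3 + 4*q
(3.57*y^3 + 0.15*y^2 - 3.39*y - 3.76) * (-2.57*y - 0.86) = -9.1749*y^4 - 3.4557*y^3 + 8.5833*y^2 + 12.5786*y + 3.2336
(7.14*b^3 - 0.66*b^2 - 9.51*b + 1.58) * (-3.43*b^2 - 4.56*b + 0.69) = -24.4902*b^5 - 30.2946*b^4 + 40.5555*b^3 + 37.4908*b^2 - 13.7667*b + 1.0902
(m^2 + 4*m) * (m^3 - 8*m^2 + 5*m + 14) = m^5 - 4*m^4 - 27*m^3 + 34*m^2 + 56*m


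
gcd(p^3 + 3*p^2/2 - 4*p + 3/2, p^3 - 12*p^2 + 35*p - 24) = p - 1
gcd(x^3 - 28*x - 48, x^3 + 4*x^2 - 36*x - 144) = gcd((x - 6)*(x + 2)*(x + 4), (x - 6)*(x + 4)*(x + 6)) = x^2 - 2*x - 24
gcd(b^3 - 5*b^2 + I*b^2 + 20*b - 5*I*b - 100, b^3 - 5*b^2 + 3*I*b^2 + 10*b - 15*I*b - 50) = b^2 + b*(-5 + 5*I) - 25*I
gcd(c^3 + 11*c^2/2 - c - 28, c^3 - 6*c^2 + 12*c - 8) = c - 2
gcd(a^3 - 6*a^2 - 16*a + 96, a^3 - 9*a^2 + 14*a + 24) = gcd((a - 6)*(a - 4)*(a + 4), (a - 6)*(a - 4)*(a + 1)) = a^2 - 10*a + 24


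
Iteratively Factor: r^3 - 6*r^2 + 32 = (r - 4)*(r^2 - 2*r - 8) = (r - 4)*(r + 2)*(r - 4)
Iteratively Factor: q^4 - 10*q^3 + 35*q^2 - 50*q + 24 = (q - 4)*(q^3 - 6*q^2 + 11*q - 6) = (q - 4)*(q - 2)*(q^2 - 4*q + 3) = (q - 4)*(q - 3)*(q - 2)*(q - 1)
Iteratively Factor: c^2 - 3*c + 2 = (c - 1)*(c - 2)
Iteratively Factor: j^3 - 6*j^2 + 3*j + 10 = (j - 5)*(j^2 - j - 2) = (j - 5)*(j + 1)*(j - 2)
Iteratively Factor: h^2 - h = (h)*(h - 1)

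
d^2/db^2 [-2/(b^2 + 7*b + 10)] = 4*(b^2 + 7*b - (2*b + 7)^2 + 10)/(b^2 + 7*b + 10)^3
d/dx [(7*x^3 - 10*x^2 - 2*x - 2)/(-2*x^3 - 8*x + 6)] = (-10*x^4 - 60*x^3 + 97*x^2 - 60*x - 14)/(2*(x^6 + 8*x^4 - 6*x^3 + 16*x^2 - 24*x + 9))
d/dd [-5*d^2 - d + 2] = -10*d - 1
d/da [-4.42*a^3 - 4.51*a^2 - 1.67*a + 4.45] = -13.26*a^2 - 9.02*a - 1.67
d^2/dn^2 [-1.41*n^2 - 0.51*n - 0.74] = -2.82000000000000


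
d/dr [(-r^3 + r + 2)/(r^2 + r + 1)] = ((1 - 3*r^2)*(r^2 + r + 1) - (2*r + 1)*(-r^3 + r + 2))/(r^2 + r + 1)^2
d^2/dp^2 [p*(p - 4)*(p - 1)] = 6*p - 10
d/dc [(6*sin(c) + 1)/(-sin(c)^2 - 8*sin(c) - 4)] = 2*(3*sin(c)^2 + sin(c) - 8)*cos(c)/(sin(c)^2 + 8*sin(c) + 4)^2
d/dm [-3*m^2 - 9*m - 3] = -6*m - 9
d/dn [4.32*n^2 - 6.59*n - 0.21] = 8.64*n - 6.59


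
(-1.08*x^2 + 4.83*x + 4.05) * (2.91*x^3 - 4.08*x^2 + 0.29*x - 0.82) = -3.1428*x^5 + 18.4617*x^4 - 8.2341*x^3 - 14.2377*x^2 - 2.7861*x - 3.321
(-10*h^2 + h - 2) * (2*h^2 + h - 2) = -20*h^4 - 8*h^3 + 17*h^2 - 4*h + 4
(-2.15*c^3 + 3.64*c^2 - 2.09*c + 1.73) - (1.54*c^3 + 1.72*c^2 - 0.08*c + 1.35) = -3.69*c^3 + 1.92*c^2 - 2.01*c + 0.38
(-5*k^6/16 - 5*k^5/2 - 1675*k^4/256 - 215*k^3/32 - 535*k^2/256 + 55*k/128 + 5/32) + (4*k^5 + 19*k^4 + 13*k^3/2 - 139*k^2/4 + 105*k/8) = -5*k^6/16 + 3*k^5/2 + 3189*k^4/256 - 7*k^3/32 - 9431*k^2/256 + 1735*k/128 + 5/32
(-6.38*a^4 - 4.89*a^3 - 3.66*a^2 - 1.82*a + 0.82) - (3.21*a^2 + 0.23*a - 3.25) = -6.38*a^4 - 4.89*a^3 - 6.87*a^2 - 2.05*a + 4.07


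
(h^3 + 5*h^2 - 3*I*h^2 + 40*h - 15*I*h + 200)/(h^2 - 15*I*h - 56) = (h^2 + 5*h*(1 + I) + 25*I)/(h - 7*I)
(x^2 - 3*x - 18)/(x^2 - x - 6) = (-x^2 + 3*x + 18)/(-x^2 + x + 6)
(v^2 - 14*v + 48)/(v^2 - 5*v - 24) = (v - 6)/(v + 3)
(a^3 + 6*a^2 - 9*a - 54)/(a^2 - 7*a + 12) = (a^2 + 9*a + 18)/(a - 4)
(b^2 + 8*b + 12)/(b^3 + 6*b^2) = (b + 2)/b^2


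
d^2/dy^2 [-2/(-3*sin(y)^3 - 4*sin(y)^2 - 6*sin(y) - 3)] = 2*(-81*sin(y)^6 - 132*sin(y)^5 + 8*sin(y)^4 + 201*sin(y)^3 + 216*sin(y)^2 + 108*sin(y) + 48)/(3*sin(y)^3 + 4*sin(y)^2 + 6*sin(y) + 3)^3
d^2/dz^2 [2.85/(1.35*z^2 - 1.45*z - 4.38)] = (10.38825*z^2 - 11.15775*z - 2.85*(2.7*z - 1.45)*(5.4*z - 2.9) - 33.7041)/(-1.35*z^2 + 1.45*z + 4.38)^3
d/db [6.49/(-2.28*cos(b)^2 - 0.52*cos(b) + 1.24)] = -(29.5944*cos(b) + 3.3748)*sin(b)/(2.28*cos(b)^2 + 0.52*cos(b) - 1.24)^2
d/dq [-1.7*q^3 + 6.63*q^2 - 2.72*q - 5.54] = -5.1*q^2 + 13.26*q - 2.72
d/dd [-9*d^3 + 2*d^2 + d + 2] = -27*d^2 + 4*d + 1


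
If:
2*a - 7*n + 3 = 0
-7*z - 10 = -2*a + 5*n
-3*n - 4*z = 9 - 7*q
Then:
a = 49*z/4 + 85/4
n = 7*z/2 + 13/2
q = 29*z/14 + 57/14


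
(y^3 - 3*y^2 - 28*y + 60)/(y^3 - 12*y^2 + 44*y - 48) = (y + 5)/(y - 4)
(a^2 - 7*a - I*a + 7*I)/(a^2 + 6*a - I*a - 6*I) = (a - 7)/(a + 6)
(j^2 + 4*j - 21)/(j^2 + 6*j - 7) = (j - 3)/(j - 1)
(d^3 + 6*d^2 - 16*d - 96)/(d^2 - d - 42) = (d^2 - 16)/(d - 7)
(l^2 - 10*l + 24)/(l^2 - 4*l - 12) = (l - 4)/(l + 2)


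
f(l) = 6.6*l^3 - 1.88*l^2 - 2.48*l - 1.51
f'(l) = 19.8*l^2 - 3.76*l - 2.48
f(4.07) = 402.22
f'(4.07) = 310.20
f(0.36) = -2.34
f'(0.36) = -1.27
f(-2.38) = -95.23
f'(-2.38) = 118.62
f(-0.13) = -1.23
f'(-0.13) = -1.66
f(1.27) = 5.83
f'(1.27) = 24.68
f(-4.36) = -573.46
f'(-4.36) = 390.30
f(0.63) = -2.17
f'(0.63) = 3.01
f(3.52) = 254.32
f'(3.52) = 229.61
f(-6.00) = -1479.91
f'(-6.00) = 732.88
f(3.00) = 152.33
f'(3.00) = 164.44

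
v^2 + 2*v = v*(v + 2)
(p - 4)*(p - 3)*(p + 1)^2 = p^4 - 5*p^3 - p^2 + 17*p + 12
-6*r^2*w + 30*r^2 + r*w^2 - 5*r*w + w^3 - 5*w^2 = (-2*r + w)*(3*r + w)*(w - 5)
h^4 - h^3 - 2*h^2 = h^2*(h - 2)*(h + 1)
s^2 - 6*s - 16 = (s - 8)*(s + 2)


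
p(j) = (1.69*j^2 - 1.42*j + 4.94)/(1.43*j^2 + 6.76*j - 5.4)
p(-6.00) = 13.46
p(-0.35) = -0.74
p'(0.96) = -7.66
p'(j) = (-2.86*j - 6.76)*(1.69*j^2 - 1.42*j + 4.94)/(1.43*j^2 + 6.76*j - 5.4)^2 + (3.38*j - 1.42)/(1.43*j^2 + 6.76*j - 5.4)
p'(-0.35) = -0.22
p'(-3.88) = 2.96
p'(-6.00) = 21.43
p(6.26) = 0.67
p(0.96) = 2.13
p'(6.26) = 0.03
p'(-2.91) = 1.09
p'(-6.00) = 21.43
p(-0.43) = -0.73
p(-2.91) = -1.80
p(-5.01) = -16.14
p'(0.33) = -3.85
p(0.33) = -1.54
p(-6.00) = 13.46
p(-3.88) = -3.55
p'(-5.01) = 41.65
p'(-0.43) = -0.14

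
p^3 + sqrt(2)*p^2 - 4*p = p*(p - sqrt(2))*(p + 2*sqrt(2))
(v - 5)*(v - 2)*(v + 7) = v^3 - 39*v + 70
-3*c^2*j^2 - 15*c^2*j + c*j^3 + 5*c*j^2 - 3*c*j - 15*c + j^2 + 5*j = (-3*c + j)*(j + 5)*(c*j + 1)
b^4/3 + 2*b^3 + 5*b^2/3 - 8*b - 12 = (b/3 + 1)*(b - 2)*(b + 2)*(b + 3)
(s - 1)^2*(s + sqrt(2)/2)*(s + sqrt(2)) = s^4 - 2*s^3 + 3*sqrt(2)*s^3/2 - 3*sqrt(2)*s^2 + 2*s^2 - 2*s + 3*sqrt(2)*s/2 + 1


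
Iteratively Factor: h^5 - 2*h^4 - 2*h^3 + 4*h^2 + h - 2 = (h + 1)*(h^4 - 3*h^3 + h^2 + 3*h - 2) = (h - 2)*(h + 1)*(h^3 - h^2 - h + 1) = (h - 2)*(h - 1)*(h + 1)*(h^2 - 1) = (h - 2)*(h - 1)^2*(h + 1)*(h + 1)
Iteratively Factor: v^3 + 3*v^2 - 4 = (v + 2)*(v^2 + v - 2) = (v + 2)^2*(v - 1)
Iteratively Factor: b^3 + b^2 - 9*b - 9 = (b - 3)*(b^2 + 4*b + 3) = (b - 3)*(b + 3)*(b + 1)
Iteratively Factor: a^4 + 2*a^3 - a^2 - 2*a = (a - 1)*(a^3 + 3*a^2 + 2*a) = (a - 1)*(a + 2)*(a^2 + a) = (a - 1)*(a + 1)*(a + 2)*(a)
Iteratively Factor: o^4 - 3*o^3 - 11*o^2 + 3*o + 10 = (o - 1)*(o^3 - 2*o^2 - 13*o - 10) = (o - 1)*(o + 1)*(o^2 - 3*o - 10) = (o - 1)*(o + 1)*(o + 2)*(o - 5)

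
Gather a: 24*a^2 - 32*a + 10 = 24*a^2 - 32*a + 10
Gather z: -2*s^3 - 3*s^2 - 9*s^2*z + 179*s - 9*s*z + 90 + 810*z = -2*s^3 - 3*s^2 + 179*s + z*(-9*s^2 - 9*s + 810) + 90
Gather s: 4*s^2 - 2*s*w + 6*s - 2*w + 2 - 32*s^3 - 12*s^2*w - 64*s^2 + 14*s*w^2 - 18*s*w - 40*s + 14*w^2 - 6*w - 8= -32*s^3 + s^2*(-12*w - 60) + s*(14*w^2 - 20*w - 34) + 14*w^2 - 8*w - 6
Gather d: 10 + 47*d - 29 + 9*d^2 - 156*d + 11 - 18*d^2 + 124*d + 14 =-9*d^2 + 15*d + 6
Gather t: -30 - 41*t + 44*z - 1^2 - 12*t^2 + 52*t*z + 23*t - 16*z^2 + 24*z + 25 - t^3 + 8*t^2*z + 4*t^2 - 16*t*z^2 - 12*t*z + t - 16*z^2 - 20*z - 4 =-t^3 + t^2*(8*z - 8) + t*(-16*z^2 + 40*z - 17) - 32*z^2 + 48*z - 10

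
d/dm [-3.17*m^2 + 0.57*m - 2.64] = 0.57 - 6.34*m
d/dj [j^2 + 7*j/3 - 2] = 2*j + 7/3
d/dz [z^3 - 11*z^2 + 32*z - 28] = 3*z^2 - 22*z + 32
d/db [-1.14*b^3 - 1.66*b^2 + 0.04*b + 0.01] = -3.42*b^2 - 3.32*b + 0.04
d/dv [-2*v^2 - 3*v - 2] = -4*v - 3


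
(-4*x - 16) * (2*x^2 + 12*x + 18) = -8*x^3 - 80*x^2 - 264*x - 288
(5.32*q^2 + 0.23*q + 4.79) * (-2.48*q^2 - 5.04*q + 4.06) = -13.1936*q^4 - 27.3832*q^3 + 8.5608*q^2 - 23.2078*q + 19.4474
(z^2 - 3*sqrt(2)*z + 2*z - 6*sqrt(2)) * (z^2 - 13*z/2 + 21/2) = z^4 - 9*z^3/2 - 3*sqrt(2)*z^3 - 5*z^2/2 + 27*sqrt(2)*z^2/2 + 15*sqrt(2)*z/2 + 21*z - 63*sqrt(2)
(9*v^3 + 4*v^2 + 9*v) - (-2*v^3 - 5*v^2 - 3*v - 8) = 11*v^3 + 9*v^2 + 12*v + 8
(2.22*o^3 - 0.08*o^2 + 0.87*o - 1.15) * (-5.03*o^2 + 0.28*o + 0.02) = -11.1666*o^5 + 1.024*o^4 - 4.3541*o^3 + 6.0265*o^2 - 0.3046*o - 0.023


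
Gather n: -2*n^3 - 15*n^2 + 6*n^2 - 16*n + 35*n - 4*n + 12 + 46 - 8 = -2*n^3 - 9*n^2 + 15*n + 50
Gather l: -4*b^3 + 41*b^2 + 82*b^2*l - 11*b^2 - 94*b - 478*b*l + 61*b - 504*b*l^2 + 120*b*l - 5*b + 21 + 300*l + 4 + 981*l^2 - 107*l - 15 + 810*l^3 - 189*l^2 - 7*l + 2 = -4*b^3 + 30*b^2 - 38*b + 810*l^3 + l^2*(792 - 504*b) + l*(82*b^2 - 358*b + 186) + 12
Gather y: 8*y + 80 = 8*y + 80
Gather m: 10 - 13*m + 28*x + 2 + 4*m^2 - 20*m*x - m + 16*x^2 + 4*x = 4*m^2 + m*(-20*x - 14) + 16*x^2 + 32*x + 12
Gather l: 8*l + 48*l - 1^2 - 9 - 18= 56*l - 28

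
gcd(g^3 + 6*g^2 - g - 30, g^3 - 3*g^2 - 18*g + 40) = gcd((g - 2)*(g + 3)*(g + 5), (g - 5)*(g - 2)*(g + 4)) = g - 2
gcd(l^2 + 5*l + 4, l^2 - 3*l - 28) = l + 4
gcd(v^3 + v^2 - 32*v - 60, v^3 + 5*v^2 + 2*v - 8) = v + 2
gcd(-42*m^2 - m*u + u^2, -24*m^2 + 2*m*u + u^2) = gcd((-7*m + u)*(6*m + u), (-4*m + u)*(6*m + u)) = 6*m + u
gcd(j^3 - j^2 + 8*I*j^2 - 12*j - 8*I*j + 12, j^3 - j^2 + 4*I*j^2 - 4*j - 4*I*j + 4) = j^2 + j*(-1 + 2*I) - 2*I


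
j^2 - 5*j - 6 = (j - 6)*(j + 1)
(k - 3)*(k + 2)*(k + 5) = k^3 + 4*k^2 - 11*k - 30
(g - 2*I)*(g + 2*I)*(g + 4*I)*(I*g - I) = I*g^4 - 4*g^3 - I*g^3 + 4*g^2 + 4*I*g^2 - 16*g - 4*I*g + 16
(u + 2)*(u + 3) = u^2 + 5*u + 6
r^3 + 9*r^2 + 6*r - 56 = (r - 2)*(r + 4)*(r + 7)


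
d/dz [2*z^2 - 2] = 4*z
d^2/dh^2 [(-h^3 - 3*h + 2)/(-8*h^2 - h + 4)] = 18*(25*h^3 - 44*h^2 + 32*h - 6)/(512*h^6 + 192*h^5 - 744*h^4 - 191*h^3 + 372*h^2 + 48*h - 64)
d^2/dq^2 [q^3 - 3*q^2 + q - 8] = 6*q - 6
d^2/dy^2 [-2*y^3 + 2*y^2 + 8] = 4 - 12*y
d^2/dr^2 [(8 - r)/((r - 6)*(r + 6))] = 2*(-r^3 + 24*r^2 - 108*r + 288)/(r^6 - 108*r^4 + 3888*r^2 - 46656)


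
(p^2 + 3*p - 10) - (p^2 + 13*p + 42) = -10*p - 52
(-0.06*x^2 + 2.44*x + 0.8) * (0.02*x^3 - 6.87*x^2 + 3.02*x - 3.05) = -0.0012*x^5 + 0.461*x^4 - 16.928*x^3 + 2.0558*x^2 - 5.026*x - 2.44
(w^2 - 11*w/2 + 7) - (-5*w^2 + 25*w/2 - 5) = 6*w^2 - 18*w + 12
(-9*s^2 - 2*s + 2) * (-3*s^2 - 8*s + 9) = 27*s^4 + 78*s^3 - 71*s^2 - 34*s + 18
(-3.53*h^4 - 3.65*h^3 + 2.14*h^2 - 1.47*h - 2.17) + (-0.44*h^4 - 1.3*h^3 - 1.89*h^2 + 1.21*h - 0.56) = -3.97*h^4 - 4.95*h^3 + 0.25*h^2 - 0.26*h - 2.73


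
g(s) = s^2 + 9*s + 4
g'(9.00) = 27.00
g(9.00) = 166.00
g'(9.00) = 27.00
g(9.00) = 166.00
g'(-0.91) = 7.18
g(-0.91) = -3.36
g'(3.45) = 15.90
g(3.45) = 46.95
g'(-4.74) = -0.48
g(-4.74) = -16.19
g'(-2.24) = 4.52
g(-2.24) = -11.14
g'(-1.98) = 5.04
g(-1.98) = -9.90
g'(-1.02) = 6.96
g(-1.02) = -4.14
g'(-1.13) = 6.74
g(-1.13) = -4.89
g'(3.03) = 15.06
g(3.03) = 40.45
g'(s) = 2*s + 9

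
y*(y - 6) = y^2 - 6*y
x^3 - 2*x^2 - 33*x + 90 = (x - 5)*(x - 3)*(x + 6)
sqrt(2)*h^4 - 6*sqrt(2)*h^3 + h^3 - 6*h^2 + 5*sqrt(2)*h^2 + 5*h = h*(h - 5)*(h - 1)*(sqrt(2)*h + 1)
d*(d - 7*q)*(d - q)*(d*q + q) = d^4*q - 8*d^3*q^2 + d^3*q + 7*d^2*q^3 - 8*d^2*q^2 + 7*d*q^3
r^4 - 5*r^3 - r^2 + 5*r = r*(r - 5)*(r - 1)*(r + 1)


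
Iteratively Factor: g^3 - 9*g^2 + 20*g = (g - 5)*(g^2 - 4*g) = g*(g - 5)*(g - 4)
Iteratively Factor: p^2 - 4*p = (p)*(p - 4)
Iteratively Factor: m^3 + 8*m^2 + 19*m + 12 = (m + 1)*(m^2 + 7*m + 12) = (m + 1)*(m + 3)*(m + 4)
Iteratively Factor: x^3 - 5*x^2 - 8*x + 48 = (x - 4)*(x^2 - x - 12) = (x - 4)^2*(x + 3)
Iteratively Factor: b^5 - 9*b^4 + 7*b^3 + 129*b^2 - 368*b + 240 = (b - 3)*(b^4 - 6*b^3 - 11*b^2 + 96*b - 80) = (b - 4)*(b - 3)*(b^3 - 2*b^2 - 19*b + 20) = (b - 4)*(b - 3)*(b - 1)*(b^2 - b - 20) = (b - 5)*(b - 4)*(b - 3)*(b - 1)*(b + 4)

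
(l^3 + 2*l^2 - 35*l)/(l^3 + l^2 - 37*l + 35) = l/(l - 1)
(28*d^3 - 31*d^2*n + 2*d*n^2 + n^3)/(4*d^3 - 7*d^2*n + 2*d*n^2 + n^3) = (28*d^2 - 3*d*n - n^2)/(4*d^2 - 3*d*n - n^2)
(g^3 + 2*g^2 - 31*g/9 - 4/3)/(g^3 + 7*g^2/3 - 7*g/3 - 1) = (g - 4/3)/(g - 1)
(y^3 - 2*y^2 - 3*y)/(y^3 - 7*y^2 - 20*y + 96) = y*(y + 1)/(y^2 - 4*y - 32)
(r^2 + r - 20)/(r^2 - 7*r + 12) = (r + 5)/(r - 3)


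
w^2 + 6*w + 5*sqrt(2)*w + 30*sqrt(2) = (w + 6)*(w + 5*sqrt(2))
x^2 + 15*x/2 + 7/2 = (x + 1/2)*(x + 7)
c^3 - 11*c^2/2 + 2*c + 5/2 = (c - 5)*(c - 1)*(c + 1/2)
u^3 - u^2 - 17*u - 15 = (u - 5)*(u + 1)*(u + 3)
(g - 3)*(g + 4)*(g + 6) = g^3 + 7*g^2 - 6*g - 72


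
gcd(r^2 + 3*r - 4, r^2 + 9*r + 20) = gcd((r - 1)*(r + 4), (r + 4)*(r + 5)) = r + 4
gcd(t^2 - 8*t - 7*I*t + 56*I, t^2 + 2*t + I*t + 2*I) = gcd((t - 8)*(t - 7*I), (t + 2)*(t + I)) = 1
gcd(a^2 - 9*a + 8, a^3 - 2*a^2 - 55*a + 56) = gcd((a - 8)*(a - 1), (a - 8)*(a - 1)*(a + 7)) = a^2 - 9*a + 8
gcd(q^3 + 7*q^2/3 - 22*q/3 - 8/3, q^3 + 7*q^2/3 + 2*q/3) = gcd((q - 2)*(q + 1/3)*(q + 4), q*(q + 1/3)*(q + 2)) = q + 1/3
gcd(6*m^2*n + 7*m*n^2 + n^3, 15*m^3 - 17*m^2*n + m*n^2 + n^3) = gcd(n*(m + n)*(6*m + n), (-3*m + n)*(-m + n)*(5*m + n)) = 1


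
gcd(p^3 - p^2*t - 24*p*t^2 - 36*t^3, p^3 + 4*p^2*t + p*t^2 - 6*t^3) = p^2 + 5*p*t + 6*t^2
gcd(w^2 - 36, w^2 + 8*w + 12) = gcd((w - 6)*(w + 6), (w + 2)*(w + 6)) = w + 6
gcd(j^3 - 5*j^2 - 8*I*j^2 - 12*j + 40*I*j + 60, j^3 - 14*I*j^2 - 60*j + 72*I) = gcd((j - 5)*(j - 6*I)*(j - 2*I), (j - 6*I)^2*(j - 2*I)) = j^2 - 8*I*j - 12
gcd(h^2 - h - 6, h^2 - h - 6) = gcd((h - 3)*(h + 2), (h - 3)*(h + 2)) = h^2 - h - 6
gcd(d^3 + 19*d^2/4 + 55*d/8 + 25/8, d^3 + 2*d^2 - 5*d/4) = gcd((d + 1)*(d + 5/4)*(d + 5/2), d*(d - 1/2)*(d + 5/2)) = d + 5/2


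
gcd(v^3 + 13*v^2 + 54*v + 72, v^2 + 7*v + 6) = v + 6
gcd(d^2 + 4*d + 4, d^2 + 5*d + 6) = d + 2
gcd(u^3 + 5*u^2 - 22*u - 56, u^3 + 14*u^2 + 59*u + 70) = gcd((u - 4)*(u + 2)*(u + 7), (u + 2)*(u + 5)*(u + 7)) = u^2 + 9*u + 14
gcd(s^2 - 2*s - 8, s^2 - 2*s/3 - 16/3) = s + 2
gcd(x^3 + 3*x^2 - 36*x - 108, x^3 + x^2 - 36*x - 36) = x^2 - 36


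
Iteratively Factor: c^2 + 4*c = (c + 4)*(c)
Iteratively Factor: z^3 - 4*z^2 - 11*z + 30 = (z - 5)*(z^2 + z - 6) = (z - 5)*(z - 2)*(z + 3)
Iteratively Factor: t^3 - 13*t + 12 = (t - 1)*(t^2 + t - 12) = (t - 1)*(t + 4)*(t - 3)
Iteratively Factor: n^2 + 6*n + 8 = (n + 4)*(n + 2)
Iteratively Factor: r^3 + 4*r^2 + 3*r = (r)*(r^2 + 4*r + 3) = r*(r + 3)*(r + 1)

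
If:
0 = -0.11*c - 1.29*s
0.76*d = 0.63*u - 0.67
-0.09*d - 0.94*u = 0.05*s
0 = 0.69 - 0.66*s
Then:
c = -12.26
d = -0.86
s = 1.05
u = 0.03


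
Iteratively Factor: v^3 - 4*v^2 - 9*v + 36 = (v - 3)*(v^2 - v - 12) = (v - 3)*(v + 3)*(v - 4)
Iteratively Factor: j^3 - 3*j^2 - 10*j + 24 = (j - 4)*(j^2 + j - 6) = (j - 4)*(j + 3)*(j - 2)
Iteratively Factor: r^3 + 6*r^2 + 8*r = (r + 4)*(r^2 + 2*r) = (r + 2)*(r + 4)*(r)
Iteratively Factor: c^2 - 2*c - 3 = (c - 3)*(c + 1)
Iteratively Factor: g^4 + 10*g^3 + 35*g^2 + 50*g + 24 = (g + 1)*(g^3 + 9*g^2 + 26*g + 24) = (g + 1)*(g + 2)*(g^2 + 7*g + 12) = (g + 1)*(g + 2)*(g + 4)*(g + 3)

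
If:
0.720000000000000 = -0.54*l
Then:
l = -1.33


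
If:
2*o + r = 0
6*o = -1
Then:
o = -1/6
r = 1/3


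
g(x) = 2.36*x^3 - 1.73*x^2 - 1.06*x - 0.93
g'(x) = 7.08*x^2 - 3.46*x - 1.06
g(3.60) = 82.94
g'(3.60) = 78.24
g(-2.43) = -42.43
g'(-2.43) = 49.15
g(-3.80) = -151.38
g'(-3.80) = 114.32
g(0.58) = -1.67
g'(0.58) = -0.69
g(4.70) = 200.89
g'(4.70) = 139.08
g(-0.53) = -1.21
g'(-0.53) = 2.76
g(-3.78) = -149.11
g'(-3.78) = 113.18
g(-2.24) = -33.76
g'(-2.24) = 42.22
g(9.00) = 1569.84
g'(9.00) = 541.28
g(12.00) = 3815.31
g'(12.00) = 976.94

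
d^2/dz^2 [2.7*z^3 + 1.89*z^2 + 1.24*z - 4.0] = 16.2*z + 3.78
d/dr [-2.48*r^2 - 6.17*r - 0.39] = -4.96*r - 6.17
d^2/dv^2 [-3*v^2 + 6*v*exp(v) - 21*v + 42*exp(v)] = 6*v*exp(v) + 54*exp(v) - 6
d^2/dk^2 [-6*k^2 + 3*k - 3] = -12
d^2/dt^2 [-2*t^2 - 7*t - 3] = -4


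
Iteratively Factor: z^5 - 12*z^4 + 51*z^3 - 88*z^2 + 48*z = (z - 3)*(z^4 - 9*z^3 + 24*z^2 - 16*z) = z*(z - 3)*(z^3 - 9*z^2 + 24*z - 16) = z*(z - 4)*(z - 3)*(z^2 - 5*z + 4) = z*(z - 4)^2*(z - 3)*(z - 1)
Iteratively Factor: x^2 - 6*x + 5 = (x - 5)*(x - 1)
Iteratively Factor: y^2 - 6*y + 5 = (y - 1)*(y - 5)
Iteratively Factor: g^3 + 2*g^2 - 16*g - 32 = (g + 2)*(g^2 - 16) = (g - 4)*(g + 2)*(g + 4)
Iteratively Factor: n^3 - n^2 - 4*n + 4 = (n + 2)*(n^2 - 3*n + 2) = (n - 2)*(n + 2)*(n - 1)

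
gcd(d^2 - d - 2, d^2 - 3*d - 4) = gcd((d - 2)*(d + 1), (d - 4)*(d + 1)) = d + 1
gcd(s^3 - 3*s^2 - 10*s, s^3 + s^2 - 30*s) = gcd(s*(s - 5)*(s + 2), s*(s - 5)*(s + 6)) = s^2 - 5*s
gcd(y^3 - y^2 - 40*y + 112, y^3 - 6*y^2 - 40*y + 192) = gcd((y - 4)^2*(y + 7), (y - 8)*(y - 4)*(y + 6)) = y - 4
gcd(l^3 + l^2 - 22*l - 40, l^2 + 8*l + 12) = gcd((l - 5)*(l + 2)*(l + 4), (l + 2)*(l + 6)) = l + 2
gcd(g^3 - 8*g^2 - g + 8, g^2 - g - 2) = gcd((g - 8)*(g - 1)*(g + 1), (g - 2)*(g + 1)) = g + 1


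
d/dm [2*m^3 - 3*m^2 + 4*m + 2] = 6*m^2 - 6*m + 4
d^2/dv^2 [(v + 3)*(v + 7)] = 2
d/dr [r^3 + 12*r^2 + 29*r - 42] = 3*r^2 + 24*r + 29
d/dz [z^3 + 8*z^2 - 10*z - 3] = 3*z^2 + 16*z - 10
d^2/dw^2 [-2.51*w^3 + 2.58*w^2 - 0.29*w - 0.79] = 5.16 - 15.06*w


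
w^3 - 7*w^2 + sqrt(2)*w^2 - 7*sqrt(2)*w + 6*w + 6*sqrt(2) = (w - 6)*(w - 1)*(w + sqrt(2))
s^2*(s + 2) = s^3 + 2*s^2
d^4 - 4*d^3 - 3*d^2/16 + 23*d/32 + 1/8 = (d - 4)*(d - 1/2)*(d + 1/4)^2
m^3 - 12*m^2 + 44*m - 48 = (m - 6)*(m - 4)*(m - 2)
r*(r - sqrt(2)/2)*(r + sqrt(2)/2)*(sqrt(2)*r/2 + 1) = sqrt(2)*r^4/2 + r^3 - sqrt(2)*r^2/4 - r/2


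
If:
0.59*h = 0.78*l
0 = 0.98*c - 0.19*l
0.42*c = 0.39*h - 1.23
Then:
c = 0.55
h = 3.75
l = 2.83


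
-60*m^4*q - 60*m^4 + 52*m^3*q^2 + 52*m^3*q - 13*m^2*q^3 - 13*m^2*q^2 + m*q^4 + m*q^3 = (-6*m + q)*(-5*m + q)*(-2*m + q)*(m*q + m)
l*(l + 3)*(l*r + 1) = l^3*r + 3*l^2*r + l^2 + 3*l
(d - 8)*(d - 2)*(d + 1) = d^3 - 9*d^2 + 6*d + 16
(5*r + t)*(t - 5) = 5*r*t - 25*r + t^2 - 5*t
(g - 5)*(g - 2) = g^2 - 7*g + 10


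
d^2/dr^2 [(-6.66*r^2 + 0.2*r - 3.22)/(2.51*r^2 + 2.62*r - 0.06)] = (90.1150240000001*r^3 - 127.735908*r^2 - 126.871464*r - 45.161672)/(15.813251*r^6 + 49.518786*r^5 + 50.554914*r^4 + 15.617296*r^3 - 1.208484*r^2 + 0.028296*r - 0.000216)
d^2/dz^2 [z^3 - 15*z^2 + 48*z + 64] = 6*z - 30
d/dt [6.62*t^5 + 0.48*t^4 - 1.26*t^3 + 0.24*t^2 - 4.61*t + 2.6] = 33.1*t^4 + 1.92*t^3 - 3.78*t^2 + 0.48*t - 4.61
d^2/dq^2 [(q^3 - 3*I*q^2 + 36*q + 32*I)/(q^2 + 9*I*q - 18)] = 12*(-9*q^3 - 92*I*q^2 + 342*q + 474*I)/(q^6 + 27*I*q^5 - 297*q^4 - 1701*I*q^3 + 5346*q^2 + 8748*I*q - 5832)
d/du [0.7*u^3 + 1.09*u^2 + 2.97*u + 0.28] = 2.1*u^2 + 2.18*u + 2.97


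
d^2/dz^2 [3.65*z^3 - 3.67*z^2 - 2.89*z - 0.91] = 21.9*z - 7.34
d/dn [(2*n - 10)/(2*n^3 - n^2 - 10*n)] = 2*(-n*(-2*n^2 + n + 10) + 2*(n - 5)*(-3*n^2 + n + 5))/(n^2*(-2*n^2 + n + 10)^2)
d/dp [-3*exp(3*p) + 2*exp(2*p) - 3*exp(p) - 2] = (-9*exp(2*p) + 4*exp(p) - 3)*exp(p)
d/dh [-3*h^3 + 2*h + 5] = 2 - 9*h^2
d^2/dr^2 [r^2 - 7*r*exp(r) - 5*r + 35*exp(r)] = -7*r*exp(r) + 21*exp(r) + 2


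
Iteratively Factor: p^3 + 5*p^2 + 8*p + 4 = (p + 1)*(p^2 + 4*p + 4) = (p + 1)*(p + 2)*(p + 2)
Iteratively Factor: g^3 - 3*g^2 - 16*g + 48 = (g - 4)*(g^2 + g - 12) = (g - 4)*(g + 4)*(g - 3)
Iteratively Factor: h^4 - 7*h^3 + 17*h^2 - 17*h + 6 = (h - 1)*(h^3 - 6*h^2 + 11*h - 6) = (h - 3)*(h - 1)*(h^2 - 3*h + 2) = (h - 3)*(h - 2)*(h - 1)*(h - 1)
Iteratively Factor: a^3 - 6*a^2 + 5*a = (a - 1)*(a^2 - 5*a) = a*(a - 1)*(a - 5)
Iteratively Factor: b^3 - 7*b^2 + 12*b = (b - 4)*(b^2 - 3*b) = b*(b - 4)*(b - 3)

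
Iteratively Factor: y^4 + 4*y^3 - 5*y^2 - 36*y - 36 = (y + 2)*(y^3 + 2*y^2 - 9*y - 18) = (y + 2)*(y + 3)*(y^2 - y - 6) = (y - 3)*(y + 2)*(y + 3)*(y + 2)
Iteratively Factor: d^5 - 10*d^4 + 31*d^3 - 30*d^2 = (d)*(d^4 - 10*d^3 + 31*d^2 - 30*d) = d*(d - 5)*(d^3 - 5*d^2 + 6*d) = d*(d - 5)*(d - 2)*(d^2 - 3*d) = d^2*(d - 5)*(d - 2)*(d - 3)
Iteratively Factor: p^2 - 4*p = (p)*(p - 4)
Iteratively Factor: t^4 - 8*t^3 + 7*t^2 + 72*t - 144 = (t + 3)*(t^3 - 11*t^2 + 40*t - 48) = (t - 4)*(t + 3)*(t^2 - 7*t + 12) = (t - 4)*(t - 3)*(t + 3)*(t - 4)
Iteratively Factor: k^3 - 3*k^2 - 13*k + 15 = (k - 1)*(k^2 - 2*k - 15) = (k - 5)*(k - 1)*(k + 3)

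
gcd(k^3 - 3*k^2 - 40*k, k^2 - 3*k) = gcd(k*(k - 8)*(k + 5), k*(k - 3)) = k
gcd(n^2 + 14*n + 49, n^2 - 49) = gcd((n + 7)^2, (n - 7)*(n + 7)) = n + 7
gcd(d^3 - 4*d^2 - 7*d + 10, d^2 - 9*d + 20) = d - 5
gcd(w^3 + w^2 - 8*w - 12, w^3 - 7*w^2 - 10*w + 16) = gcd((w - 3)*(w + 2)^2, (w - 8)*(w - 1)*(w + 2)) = w + 2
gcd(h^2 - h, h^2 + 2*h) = h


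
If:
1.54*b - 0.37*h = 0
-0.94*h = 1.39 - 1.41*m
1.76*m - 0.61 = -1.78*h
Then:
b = -0.09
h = -0.38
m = 0.73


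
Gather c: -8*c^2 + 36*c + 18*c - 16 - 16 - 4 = -8*c^2 + 54*c - 36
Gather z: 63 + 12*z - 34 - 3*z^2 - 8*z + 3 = -3*z^2 + 4*z + 32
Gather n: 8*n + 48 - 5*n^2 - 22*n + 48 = -5*n^2 - 14*n + 96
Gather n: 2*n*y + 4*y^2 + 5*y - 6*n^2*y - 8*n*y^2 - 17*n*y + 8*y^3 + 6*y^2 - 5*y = -6*n^2*y + n*(-8*y^2 - 15*y) + 8*y^3 + 10*y^2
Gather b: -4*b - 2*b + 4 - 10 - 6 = -6*b - 12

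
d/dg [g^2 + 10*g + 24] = 2*g + 10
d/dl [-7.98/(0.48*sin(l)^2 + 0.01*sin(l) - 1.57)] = (7.6608*sin(l) + 0.0798)*cos(l)/(0.48*sin(l)^2 + 0.01*sin(l) - 1.57)^2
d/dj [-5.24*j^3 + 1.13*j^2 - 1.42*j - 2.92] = -15.72*j^2 + 2.26*j - 1.42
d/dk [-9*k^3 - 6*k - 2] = -27*k^2 - 6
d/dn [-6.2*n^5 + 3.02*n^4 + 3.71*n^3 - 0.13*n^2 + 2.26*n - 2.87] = -31.0*n^4 + 12.08*n^3 + 11.13*n^2 - 0.26*n + 2.26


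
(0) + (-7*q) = -7*q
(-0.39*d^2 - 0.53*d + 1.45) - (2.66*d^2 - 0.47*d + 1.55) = -3.05*d^2 - 0.0600000000000001*d - 0.1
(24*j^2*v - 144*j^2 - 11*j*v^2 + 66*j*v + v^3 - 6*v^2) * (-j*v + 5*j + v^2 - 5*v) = -24*j^3*v^2 + 264*j^3*v - 720*j^3 + 35*j^2*v^3 - 385*j^2*v^2 + 1050*j^2*v - 12*j*v^4 + 132*j*v^3 - 360*j*v^2 + v^5 - 11*v^4 + 30*v^3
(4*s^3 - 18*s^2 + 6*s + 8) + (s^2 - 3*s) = 4*s^3 - 17*s^2 + 3*s + 8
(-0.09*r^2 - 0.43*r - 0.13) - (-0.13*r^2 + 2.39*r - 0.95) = 0.04*r^2 - 2.82*r + 0.82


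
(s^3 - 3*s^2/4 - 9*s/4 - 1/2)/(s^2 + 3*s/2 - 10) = (4*s^3 - 3*s^2 - 9*s - 2)/(2*(2*s^2 + 3*s - 20))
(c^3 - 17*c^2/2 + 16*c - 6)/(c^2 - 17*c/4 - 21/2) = 2*(2*c^2 - 5*c + 2)/(4*c + 7)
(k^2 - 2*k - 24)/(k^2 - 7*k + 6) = (k + 4)/(k - 1)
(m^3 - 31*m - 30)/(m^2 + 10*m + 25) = (m^2 - 5*m - 6)/(m + 5)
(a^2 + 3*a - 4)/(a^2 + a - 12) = (a - 1)/(a - 3)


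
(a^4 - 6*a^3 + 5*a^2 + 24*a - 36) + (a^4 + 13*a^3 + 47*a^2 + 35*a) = 2*a^4 + 7*a^3 + 52*a^2 + 59*a - 36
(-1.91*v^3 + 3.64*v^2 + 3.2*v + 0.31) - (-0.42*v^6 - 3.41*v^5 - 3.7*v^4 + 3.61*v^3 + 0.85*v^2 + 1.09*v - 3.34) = 0.42*v^6 + 3.41*v^5 + 3.7*v^4 - 5.52*v^3 + 2.79*v^2 + 2.11*v + 3.65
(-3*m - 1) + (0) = -3*m - 1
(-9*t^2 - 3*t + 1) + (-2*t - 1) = -9*t^2 - 5*t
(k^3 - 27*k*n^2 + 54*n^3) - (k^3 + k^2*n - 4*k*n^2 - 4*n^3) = -k^2*n - 23*k*n^2 + 58*n^3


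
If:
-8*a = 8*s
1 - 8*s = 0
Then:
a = -1/8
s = 1/8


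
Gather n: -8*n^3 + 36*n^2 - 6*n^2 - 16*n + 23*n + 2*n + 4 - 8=-8*n^3 + 30*n^2 + 9*n - 4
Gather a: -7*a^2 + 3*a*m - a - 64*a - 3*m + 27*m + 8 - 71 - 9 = -7*a^2 + a*(3*m - 65) + 24*m - 72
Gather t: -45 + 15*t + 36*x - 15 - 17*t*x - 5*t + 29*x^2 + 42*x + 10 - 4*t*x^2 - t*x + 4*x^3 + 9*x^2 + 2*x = t*(-4*x^2 - 18*x + 10) + 4*x^3 + 38*x^2 + 80*x - 50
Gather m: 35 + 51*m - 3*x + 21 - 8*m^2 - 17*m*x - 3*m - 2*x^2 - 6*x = -8*m^2 + m*(48 - 17*x) - 2*x^2 - 9*x + 56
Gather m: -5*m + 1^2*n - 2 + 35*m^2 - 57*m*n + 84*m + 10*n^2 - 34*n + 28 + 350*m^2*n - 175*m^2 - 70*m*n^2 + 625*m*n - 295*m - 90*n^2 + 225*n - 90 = m^2*(350*n - 140) + m*(-70*n^2 + 568*n - 216) - 80*n^2 + 192*n - 64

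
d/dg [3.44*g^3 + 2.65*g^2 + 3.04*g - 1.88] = 10.32*g^2 + 5.3*g + 3.04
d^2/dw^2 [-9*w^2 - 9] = -18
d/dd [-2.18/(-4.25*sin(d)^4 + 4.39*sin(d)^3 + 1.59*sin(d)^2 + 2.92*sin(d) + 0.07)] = (-37.06*sin(d)^3 + 28.7106*sin(d)^2 + 6.9324*sin(d) + 6.3656)*cos(d)/(-4.25*sin(d)^4 + 4.39*sin(d)^3 + 1.59*sin(d)^2 + 2.92*sin(d) + 0.07)^2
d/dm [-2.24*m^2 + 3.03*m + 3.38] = 3.03 - 4.48*m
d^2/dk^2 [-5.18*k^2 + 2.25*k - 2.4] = -10.3600000000000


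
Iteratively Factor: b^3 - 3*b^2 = (b)*(b^2 - 3*b) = b*(b - 3)*(b)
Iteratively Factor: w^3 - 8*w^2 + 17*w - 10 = (w - 2)*(w^2 - 6*w + 5) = (w - 5)*(w - 2)*(w - 1)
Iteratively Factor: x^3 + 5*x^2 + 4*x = (x + 1)*(x^2 + 4*x) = x*(x + 1)*(x + 4)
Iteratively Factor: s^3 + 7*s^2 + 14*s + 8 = (s + 4)*(s^2 + 3*s + 2) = (s + 1)*(s + 4)*(s + 2)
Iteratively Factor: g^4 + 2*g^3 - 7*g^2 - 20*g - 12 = (g - 3)*(g^3 + 5*g^2 + 8*g + 4) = (g - 3)*(g + 1)*(g^2 + 4*g + 4) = (g - 3)*(g + 1)*(g + 2)*(g + 2)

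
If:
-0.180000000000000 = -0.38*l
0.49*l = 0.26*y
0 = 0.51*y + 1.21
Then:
No Solution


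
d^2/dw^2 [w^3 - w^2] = 6*w - 2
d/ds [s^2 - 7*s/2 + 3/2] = 2*s - 7/2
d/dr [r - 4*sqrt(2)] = 1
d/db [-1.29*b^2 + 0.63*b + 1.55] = 0.63 - 2.58*b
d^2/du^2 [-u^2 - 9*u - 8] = -2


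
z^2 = z^2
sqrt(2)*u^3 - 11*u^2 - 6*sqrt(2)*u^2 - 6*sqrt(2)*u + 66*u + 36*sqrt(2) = (u - 6)*(u - 6*sqrt(2))*(sqrt(2)*u + 1)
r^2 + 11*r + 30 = (r + 5)*(r + 6)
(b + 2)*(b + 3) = b^2 + 5*b + 6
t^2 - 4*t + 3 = (t - 3)*(t - 1)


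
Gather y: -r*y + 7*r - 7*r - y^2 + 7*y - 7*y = -r*y - y^2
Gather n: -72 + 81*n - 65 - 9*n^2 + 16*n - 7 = -9*n^2 + 97*n - 144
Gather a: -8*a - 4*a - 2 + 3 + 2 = 3 - 12*a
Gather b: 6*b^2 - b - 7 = 6*b^2 - b - 7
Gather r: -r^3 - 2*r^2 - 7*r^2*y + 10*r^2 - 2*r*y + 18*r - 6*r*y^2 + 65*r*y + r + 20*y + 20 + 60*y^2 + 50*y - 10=-r^3 + r^2*(8 - 7*y) + r*(-6*y^2 + 63*y + 19) + 60*y^2 + 70*y + 10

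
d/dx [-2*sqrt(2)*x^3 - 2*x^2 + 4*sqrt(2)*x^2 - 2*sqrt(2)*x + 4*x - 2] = -6*sqrt(2)*x^2 - 4*x + 8*sqrt(2)*x - 2*sqrt(2) + 4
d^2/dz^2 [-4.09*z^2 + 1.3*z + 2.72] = -8.18000000000000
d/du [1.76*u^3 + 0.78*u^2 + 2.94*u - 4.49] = 5.28*u^2 + 1.56*u + 2.94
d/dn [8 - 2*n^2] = -4*n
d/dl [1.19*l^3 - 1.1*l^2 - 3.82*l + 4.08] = 3.57*l^2 - 2.2*l - 3.82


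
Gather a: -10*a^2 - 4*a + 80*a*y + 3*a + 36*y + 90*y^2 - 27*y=-10*a^2 + a*(80*y - 1) + 90*y^2 + 9*y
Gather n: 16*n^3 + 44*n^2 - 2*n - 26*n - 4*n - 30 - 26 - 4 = 16*n^3 + 44*n^2 - 32*n - 60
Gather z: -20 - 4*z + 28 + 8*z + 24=4*z + 32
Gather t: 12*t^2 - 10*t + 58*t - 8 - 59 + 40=12*t^2 + 48*t - 27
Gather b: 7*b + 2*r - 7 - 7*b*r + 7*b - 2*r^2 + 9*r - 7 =b*(14 - 7*r) - 2*r^2 + 11*r - 14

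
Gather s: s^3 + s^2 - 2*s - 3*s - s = s^3 + s^2 - 6*s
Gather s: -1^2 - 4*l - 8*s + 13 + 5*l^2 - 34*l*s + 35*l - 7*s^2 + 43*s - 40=5*l^2 + 31*l - 7*s^2 + s*(35 - 34*l) - 28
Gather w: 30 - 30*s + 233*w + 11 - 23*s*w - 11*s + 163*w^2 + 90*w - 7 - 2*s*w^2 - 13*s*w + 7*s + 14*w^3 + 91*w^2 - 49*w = -34*s + 14*w^3 + w^2*(254 - 2*s) + w*(274 - 36*s) + 34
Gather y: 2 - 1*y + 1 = 3 - y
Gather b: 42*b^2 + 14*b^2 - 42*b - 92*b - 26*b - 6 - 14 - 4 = 56*b^2 - 160*b - 24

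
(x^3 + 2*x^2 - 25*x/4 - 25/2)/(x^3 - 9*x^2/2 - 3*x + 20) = (x + 5/2)/(x - 4)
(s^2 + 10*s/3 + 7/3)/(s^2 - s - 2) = (s + 7/3)/(s - 2)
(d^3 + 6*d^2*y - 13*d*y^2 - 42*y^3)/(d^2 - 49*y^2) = (-d^2 + d*y + 6*y^2)/(-d + 7*y)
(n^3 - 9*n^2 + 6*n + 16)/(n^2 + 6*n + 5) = (n^2 - 10*n + 16)/(n + 5)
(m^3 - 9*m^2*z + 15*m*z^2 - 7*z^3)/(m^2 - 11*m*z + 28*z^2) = (-m^2 + 2*m*z - z^2)/(-m + 4*z)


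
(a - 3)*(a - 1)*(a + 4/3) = a^3 - 8*a^2/3 - 7*a/3 + 4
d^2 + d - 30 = (d - 5)*(d + 6)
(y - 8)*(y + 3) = y^2 - 5*y - 24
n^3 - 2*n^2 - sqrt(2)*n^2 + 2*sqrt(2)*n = n*(n - 2)*(n - sqrt(2))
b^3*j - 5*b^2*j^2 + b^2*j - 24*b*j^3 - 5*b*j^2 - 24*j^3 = (b - 8*j)*(b + 3*j)*(b*j + j)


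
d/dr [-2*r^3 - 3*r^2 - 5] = 6*r*(-r - 1)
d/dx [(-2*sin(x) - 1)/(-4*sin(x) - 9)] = 14*cos(x)/(4*sin(x) + 9)^2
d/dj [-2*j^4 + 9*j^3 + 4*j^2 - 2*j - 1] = -8*j^3 + 27*j^2 + 8*j - 2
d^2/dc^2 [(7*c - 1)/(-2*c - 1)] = 36/(2*c + 1)^3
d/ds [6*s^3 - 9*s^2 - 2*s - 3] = 18*s^2 - 18*s - 2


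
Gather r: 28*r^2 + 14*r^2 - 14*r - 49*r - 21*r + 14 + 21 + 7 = 42*r^2 - 84*r + 42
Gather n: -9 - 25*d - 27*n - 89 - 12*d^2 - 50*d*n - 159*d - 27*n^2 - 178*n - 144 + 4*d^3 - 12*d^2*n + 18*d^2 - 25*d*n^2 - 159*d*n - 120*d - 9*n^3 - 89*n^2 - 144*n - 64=4*d^3 + 6*d^2 - 304*d - 9*n^3 + n^2*(-25*d - 116) + n*(-12*d^2 - 209*d - 349) - 306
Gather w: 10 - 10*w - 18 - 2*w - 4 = -12*w - 12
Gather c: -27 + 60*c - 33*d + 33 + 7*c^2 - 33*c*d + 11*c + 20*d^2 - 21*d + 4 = 7*c^2 + c*(71 - 33*d) + 20*d^2 - 54*d + 10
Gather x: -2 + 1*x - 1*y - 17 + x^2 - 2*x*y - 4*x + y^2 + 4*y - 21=x^2 + x*(-2*y - 3) + y^2 + 3*y - 40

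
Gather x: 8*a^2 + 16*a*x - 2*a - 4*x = 8*a^2 - 2*a + x*(16*a - 4)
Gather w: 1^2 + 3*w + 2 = 3*w + 3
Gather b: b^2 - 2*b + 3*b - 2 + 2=b^2 + b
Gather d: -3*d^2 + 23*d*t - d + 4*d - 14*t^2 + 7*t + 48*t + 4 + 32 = -3*d^2 + d*(23*t + 3) - 14*t^2 + 55*t + 36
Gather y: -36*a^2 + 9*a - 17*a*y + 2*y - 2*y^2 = -36*a^2 + 9*a - 2*y^2 + y*(2 - 17*a)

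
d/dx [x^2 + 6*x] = 2*x + 6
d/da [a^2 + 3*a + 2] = 2*a + 3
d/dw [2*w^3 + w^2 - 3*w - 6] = 6*w^2 + 2*w - 3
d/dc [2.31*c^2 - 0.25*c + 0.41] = 4.62*c - 0.25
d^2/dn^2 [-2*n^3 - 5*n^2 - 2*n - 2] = -12*n - 10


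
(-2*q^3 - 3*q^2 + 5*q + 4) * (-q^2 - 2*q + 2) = 2*q^5 + 7*q^4 - 3*q^3 - 20*q^2 + 2*q + 8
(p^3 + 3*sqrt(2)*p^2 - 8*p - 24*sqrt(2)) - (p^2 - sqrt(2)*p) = p^3 - p^2 + 3*sqrt(2)*p^2 - 8*p + sqrt(2)*p - 24*sqrt(2)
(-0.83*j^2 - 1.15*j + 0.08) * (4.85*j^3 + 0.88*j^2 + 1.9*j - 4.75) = -4.0255*j^5 - 6.3079*j^4 - 2.201*j^3 + 1.8279*j^2 + 5.6145*j - 0.38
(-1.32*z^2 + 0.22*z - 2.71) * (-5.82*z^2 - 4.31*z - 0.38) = 7.6824*z^4 + 4.4088*z^3 + 15.3256*z^2 + 11.5965*z + 1.0298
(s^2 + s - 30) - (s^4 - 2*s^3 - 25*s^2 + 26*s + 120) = -s^4 + 2*s^3 + 26*s^2 - 25*s - 150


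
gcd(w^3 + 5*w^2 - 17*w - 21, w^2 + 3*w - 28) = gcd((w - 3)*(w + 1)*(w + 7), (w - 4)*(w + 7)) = w + 7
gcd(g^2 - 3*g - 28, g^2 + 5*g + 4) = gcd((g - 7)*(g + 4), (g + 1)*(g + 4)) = g + 4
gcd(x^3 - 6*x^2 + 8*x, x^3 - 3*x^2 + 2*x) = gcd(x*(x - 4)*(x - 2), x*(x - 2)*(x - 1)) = x^2 - 2*x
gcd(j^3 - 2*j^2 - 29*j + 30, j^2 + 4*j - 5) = j^2 + 4*j - 5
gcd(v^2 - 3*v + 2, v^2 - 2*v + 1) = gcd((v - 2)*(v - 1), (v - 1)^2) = v - 1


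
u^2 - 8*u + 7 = (u - 7)*(u - 1)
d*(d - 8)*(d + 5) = d^3 - 3*d^2 - 40*d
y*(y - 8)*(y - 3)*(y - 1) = y^4 - 12*y^3 + 35*y^2 - 24*y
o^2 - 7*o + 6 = (o - 6)*(o - 1)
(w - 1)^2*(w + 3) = w^3 + w^2 - 5*w + 3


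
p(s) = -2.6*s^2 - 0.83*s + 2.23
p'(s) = -5.2*s - 0.83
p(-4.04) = -36.85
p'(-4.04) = 20.18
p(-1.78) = -4.53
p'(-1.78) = 8.43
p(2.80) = -20.48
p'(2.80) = -15.39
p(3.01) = -23.82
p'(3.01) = -16.48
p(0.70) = 0.38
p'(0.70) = -4.47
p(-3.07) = -19.73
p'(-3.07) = 15.13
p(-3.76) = -31.41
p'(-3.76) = 18.72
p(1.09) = -1.76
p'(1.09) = -6.50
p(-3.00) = -18.68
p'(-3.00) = 14.77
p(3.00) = -23.66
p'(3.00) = -16.43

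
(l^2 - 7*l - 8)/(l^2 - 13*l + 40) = (l + 1)/(l - 5)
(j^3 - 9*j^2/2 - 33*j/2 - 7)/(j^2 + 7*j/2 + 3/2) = (j^2 - 5*j - 14)/(j + 3)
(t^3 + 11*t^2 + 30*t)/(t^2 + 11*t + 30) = t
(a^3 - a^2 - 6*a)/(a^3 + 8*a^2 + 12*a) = (a - 3)/(a + 6)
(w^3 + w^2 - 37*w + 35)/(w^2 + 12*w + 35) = (w^2 - 6*w + 5)/(w + 5)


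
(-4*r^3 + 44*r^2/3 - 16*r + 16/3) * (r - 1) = -4*r^4 + 56*r^3/3 - 92*r^2/3 + 64*r/3 - 16/3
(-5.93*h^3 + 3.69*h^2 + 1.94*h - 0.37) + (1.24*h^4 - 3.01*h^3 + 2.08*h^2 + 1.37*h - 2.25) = 1.24*h^4 - 8.94*h^3 + 5.77*h^2 + 3.31*h - 2.62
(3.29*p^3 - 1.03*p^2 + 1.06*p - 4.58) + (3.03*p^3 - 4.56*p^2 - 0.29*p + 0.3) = 6.32*p^3 - 5.59*p^2 + 0.77*p - 4.28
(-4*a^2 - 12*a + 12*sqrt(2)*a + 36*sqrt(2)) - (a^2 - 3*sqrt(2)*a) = -5*a^2 - 12*a + 15*sqrt(2)*a + 36*sqrt(2)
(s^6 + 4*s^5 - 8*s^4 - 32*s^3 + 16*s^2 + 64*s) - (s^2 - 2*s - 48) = s^6 + 4*s^5 - 8*s^4 - 32*s^3 + 15*s^2 + 66*s + 48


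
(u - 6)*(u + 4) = u^2 - 2*u - 24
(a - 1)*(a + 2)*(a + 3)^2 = a^4 + 7*a^3 + 13*a^2 - 3*a - 18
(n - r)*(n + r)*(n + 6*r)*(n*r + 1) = n^4*r + 6*n^3*r^2 + n^3 - n^2*r^3 + 6*n^2*r - 6*n*r^4 - n*r^2 - 6*r^3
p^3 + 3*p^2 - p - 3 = (p - 1)*(p + 1)*(p + 3)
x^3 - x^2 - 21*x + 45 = (x - 3)^2*(x + 5)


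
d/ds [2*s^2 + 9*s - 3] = 4*s + 9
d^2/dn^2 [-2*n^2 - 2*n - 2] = -4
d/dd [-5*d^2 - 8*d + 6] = -10*d - 8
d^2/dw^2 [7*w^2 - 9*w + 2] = 14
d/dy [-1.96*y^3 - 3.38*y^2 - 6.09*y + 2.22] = -5.88*y^2 - 6.76*y - 6.09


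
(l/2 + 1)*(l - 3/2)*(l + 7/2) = l^3/2 + 2*l^2 - 5*l/8 - 21/4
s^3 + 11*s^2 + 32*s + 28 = (s + 2)^2*(s + 7)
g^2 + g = g*(g + 1)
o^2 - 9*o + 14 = (o - 7)*(o - 2)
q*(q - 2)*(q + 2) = q^3 - 4*q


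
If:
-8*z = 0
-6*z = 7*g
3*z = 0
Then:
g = 0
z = 0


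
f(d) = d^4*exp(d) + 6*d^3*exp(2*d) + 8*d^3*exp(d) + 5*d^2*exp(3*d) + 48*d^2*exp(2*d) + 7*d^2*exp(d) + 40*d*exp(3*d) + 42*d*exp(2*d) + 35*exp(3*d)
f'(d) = d^4*exp(d) + 12*d^3*exp(2*d) + 12*d^3*exp(d) + 15*d^2*exp(3*d) + 114*d^2*exp(2*d) + 31*d^2*exp(d) + 130*d*exp(3*d) + 180*d*exp(2*d) + 14*d*exp(d) + 145*exp(3*d) + 42*exp(2*d)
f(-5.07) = -1.26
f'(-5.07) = -1.09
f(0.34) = 177.58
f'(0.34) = 772.55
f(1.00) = 2359.68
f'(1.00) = 8553.86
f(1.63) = 21178.31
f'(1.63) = 71568.75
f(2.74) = 824424.41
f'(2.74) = 2681756.72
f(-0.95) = -0.06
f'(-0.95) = -1.41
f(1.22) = 5170.33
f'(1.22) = 18159.44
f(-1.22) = 0.09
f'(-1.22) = 0.44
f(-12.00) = 0.05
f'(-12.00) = 0.03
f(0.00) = 35.00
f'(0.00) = 187.00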